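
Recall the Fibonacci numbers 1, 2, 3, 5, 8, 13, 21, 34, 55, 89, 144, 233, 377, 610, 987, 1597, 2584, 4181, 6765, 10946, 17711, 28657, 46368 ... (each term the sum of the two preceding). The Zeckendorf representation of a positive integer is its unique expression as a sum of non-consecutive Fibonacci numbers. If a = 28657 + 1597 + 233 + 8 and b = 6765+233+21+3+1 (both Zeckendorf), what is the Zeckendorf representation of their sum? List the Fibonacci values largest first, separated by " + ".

The two numbers are 30495 and 7023, so their sum is 37518.
28657 ≤ 37518 < 46368, so take 28657; remainder 8861
6765 ≤ 8861 < 10946, so take 6765; remainder 2096
1597 ≤ 2096 < 2584, so take 1597; remainder 499
377 ≤ 499 < 610, so take 377; remainder 122
89 ≤ 122 < 144, so take 89; remainder 33
21 ≤ 33 < 34, so take 21; remainder 12
8 ≤ 12 < 13, so take 8; remainder 4
3 ≤ 4 < 5, so take 3; remainder 1
1 ≤ 1 < 2, so take 1; remainder 0

28657 + 6765 + 1597 + 377 + 89 + 21 + 8 + 3 + 1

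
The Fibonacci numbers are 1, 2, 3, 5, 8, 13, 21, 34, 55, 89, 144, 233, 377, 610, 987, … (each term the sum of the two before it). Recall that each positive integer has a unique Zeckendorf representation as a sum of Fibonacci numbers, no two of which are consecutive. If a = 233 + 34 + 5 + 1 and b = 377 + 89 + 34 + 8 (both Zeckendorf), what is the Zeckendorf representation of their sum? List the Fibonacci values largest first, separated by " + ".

610 + 144 + 21 + 5 + 1

The two numbers are 273 and 508, so their sum is 781.
781: greatest Fibonacci not exceeding it is 610, leaving 171
171: greatest Fibonacci not exceeding it is 144, leaving 27
27: greatest Fibonacci not exceeding it is 21, leaving 6
6: greatest Fibonacci not exceeding it is 5, leaving 1
1: greatest Fibonacci not exceeding it is 1, leaving 0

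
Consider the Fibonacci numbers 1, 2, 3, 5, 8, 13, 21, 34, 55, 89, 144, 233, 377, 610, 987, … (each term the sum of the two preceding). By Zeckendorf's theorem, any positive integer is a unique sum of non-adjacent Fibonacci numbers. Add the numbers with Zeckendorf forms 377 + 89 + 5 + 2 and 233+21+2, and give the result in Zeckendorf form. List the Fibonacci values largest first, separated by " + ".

The two numbers are 473 and 256, so their sum is 729.
take 610 (≤ 729); 729 − 610 = 119
take 89 (≤ 119); 119 − 89 = 30
take 21 (≤ 30); 30 − 21 = 9
take 8 (≤ 9); 9 − 8 = 1
take 1 (≤ 1); 1 − 1 = 0

610 + 89 + 21 + 8 + 1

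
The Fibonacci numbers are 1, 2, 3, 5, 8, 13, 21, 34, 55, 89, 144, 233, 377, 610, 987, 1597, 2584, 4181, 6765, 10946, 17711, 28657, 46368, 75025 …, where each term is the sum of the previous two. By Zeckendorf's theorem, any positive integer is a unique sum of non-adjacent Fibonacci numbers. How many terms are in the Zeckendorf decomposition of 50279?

Repeatedly subtract the largest Fibonacci number that fits:
subtract 46368 from 50279: 3911 remains
subtract 2584 from 3911: 1327 remains
subtract 987 from 1327: 340 remains
subtract 233 from 340: 107 remains
subtract 89 from 107: 18 remains
subtract 13 from 18: 5 remains
subtract 5 from 5: 0 remains
50279 = 46368 + 2584 + 987 + 233 + 89 + 13 + 5, which has 7 terms.

7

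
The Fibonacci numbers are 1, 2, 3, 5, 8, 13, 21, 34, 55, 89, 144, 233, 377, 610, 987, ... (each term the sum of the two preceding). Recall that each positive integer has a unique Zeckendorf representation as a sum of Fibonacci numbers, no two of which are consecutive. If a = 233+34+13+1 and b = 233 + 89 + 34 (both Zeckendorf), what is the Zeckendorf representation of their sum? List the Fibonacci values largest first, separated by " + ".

610 + 21 + 5 + 1

The two numbers are 281 and 356, so their sum is 637.
637 − 610 = 27
27 − 21 = 6
6 − 5 = 1
1 − 1 = 0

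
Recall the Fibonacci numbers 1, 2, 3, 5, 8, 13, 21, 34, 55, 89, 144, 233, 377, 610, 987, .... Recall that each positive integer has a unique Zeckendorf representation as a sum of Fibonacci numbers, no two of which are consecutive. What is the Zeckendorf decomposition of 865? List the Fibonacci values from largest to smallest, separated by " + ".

Repeatedly subtract the largest Fibonacci number that fits:
subtract 610 from 865: 255 remains
subtract 233 from 255: 22 remains
subtract 21 from 22: 1 remains
subtract 1 from 1: 0 remains
So 865 = 610 + 233 + 21 + 1, with no two terms consecutive in the sequence.

610 + 233 + 21 + 1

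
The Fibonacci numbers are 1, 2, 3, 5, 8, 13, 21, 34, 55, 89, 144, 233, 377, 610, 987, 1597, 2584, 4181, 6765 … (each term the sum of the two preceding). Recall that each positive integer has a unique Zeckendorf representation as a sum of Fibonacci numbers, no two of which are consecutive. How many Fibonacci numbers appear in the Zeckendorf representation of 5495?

5

Repeatedly subtract the largest Fibonacci number that fits:
largest Fibonacci ≤ 5495 is 4181; 5495 − 4181 = 1314
largest Fibonacci ≤ 1314 is 987; 1314 − 987 = 327
largest Fibonacci ≤ 327 is 233; 327 − 233 = 94
largest Fibonacci ≤ 94 is 89; 94 − 89 = 5
largest Fibonacci ≤ 5 is 5; 5 − 5 = 0
5495 = 4181 + 987 + 233 + 89 + 5, which has 5 terms.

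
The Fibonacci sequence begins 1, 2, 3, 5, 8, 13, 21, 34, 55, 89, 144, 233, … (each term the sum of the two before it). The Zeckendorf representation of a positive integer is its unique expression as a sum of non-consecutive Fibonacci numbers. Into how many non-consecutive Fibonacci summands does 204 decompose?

3

Greedy algorithm:
subtract 144 from 204: 60 remains
subtract 55 from 60: 5 remains
subtract 5 from 5: 0 remains
204 = 144 + 55 + 5, which has 3 terms.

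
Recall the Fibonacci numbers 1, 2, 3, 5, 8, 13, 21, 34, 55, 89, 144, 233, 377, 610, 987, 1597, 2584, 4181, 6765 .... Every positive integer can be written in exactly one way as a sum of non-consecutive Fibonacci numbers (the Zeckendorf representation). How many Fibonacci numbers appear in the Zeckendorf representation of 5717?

Greedily peel off the largest Fibonacci term at each step:
5717 − 4181 = 1536
1536 − 987 = 549
549 − 377 = 172
172 − 144 = 28
28 − 21 = 7
7 − 5 = 2
2 − 2 = 0
5717 = 4181 + 987 + 377 + 144 + 21 + 5 + 2, which has 7 terms.

7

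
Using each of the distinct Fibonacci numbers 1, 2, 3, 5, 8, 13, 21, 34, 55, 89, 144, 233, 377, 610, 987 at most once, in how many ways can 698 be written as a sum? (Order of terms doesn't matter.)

Each representation comes from the Zeckendorf form by replacing some F_k with F_{k−1} + F_{k−2} where possible.
698 = 610+55+21+8+3+1 = 377+233+55+21+8+3+1 = 377+144+89+55+21+8+3+1 — 3 representations.

3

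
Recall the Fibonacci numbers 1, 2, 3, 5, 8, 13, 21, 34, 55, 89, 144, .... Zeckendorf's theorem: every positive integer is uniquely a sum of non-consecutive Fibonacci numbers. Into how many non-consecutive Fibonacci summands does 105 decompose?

3

subtract 89 from 105: 16 remains
subtract 13 from 16: 3 remains
subtract 3 from 3: 0 remains
105 = 89 + 13 + 3, which has 3 terms.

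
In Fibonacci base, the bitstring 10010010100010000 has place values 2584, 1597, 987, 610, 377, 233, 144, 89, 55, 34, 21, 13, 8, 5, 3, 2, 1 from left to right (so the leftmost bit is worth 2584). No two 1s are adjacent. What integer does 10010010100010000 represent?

3401

Summing the place values of the 1 bits: 2584 + 610 + 144 + 55 + 8 = 3401.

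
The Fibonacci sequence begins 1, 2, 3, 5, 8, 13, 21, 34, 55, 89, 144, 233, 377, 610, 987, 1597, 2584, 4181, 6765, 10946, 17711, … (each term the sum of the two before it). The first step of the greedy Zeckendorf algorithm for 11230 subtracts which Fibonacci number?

10946

10946 ≤ 11230 < 17711, so the largest Fibonacci number not exceeding 11230 is 10946.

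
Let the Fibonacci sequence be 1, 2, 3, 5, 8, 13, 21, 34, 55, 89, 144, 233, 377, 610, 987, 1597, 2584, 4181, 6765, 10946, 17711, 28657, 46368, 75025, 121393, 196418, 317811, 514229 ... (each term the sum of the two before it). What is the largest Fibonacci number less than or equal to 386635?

317811 ≤ 386635 < 514229, so the largest Fibonacci number not exceeding 386635 is 317811.

317811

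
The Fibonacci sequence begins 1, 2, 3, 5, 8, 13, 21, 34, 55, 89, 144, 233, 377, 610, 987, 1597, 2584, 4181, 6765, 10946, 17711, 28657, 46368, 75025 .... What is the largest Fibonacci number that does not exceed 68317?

46368

46368 ≤ 68317 < 75025, so the largest Fibonacci number not exceeding 68317 is 46368.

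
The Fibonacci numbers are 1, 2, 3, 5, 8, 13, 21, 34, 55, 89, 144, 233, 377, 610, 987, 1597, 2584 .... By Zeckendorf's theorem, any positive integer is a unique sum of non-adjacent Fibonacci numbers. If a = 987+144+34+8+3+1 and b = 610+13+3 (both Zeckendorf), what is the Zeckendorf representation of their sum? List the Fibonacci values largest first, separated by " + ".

The two numbers are 1177 and 626, so their sum is 1803.
Greedily peel off the largest Fibonacci term at each step:
subtract 1597 from 1803: 206 remains
subtract 144 from 206: 62 remains
subtract 55 from 62: 7 remains
subtract 5 from 7: 2 remains
subtract 2 from 2: 0 remains

1597 + 144 + 55 + 5 + 2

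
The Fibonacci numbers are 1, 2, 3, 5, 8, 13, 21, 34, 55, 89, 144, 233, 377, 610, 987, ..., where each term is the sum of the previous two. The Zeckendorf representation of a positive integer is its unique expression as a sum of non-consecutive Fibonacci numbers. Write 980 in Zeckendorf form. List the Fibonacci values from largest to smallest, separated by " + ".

610 + 233 + 89 + 34 + 13 + 1

subtract 610 from 980: 370 remains
subtract 233 from 370: 137 remains
subtract 89 from 137: 48 remains
subtract 34 from 48: 14 remains
subtract 13 from 14: 1 remains
subtract 1 from 1: 0 remains
So 980 = 610 + 233 + 89 + 34 + 13 + 1, with no two terms consecutive in the sequence.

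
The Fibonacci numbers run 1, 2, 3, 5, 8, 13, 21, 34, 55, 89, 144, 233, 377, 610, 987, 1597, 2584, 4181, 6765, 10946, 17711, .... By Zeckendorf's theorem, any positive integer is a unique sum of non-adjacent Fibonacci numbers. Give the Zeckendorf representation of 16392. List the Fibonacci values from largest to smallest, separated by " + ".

Greedy algorithm:
take 10946 (≤ 16392); 16392 − 10946 = 5446
take 4181 (≤ 5446); 5446 − 4181 = 1265
take 987 (≤ 1265); 1265 − 987 = 278
take 233 (≤ 278); 278 − 233 = 45
take 34 (≤ 45); 45 − 34 = 11
take 8 (≤ 11); 11 − 8 = 3
take 3 (≤ 3); 3 − 3 = 0
So 16392 = 10946 + 4181 + 987 + 233 + 34 + 8 + 3, with no two terms consecutive in the sequence.

10946 + 4181 + 987 + 233 + 34 + 8 + 3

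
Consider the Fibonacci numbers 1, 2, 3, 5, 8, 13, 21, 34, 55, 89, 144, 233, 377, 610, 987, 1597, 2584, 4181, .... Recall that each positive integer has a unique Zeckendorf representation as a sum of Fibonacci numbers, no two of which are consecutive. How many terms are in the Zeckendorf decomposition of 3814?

5

Greedy algorithm:
2584 ≤ 3814 < 4181, so take 2584; remainder 1230
987 ≤ 1230 < 1597, so take 987; remainder 243
233 ≤ 243 < 377, so take 233; remainder 10
8 ≤ 10 < 13, so take 8; remainder 2
2 ≤ 2 < 3, so take 2; remainder 0
3814 = 2584 + 987 + 233 + 8 + 2, which has 5 terms.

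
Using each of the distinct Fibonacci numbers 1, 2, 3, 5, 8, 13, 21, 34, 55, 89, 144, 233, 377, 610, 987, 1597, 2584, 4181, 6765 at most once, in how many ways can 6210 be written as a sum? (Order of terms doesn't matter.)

Each representation comes from the Zeckendorf form by replacing some F_k with F_{k−1} + F_{k−2} where possible.
6210 = 4181+1597+377+55 = 4181+1597+377+34+21 = 4181+1597+233+144+55 = … (39 more), for 42 in all.

42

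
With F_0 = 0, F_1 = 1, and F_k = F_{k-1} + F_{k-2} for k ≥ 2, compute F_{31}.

1346269

Iterating the recurrence up to F_{23} = 28657 and F_{22} = 17711:
F_{24} = F_{23} + F_{22} = 28657 + 17711 = 46368
F_{25} = F_{24} + F_{23} = 46368 + 28657 = 75025
F_{26} = F_{25} + F_{24} = 75025 + 46368 = 121393
F_{27} = F_{26} + F_{25} = 121393 + 75025 = 196418
F_{28} = F_{27} + F_{26} = 196418 + 121393 = 317811
F_{29} = F_{28} + F_{27} = 317811 + 196418 = 514229
F_{30} = F_{29} + F_{28} = 514229 + 317811 = 832040
F_{31} = F_{30} + F_{29} = 832040 + 514229 = 1346269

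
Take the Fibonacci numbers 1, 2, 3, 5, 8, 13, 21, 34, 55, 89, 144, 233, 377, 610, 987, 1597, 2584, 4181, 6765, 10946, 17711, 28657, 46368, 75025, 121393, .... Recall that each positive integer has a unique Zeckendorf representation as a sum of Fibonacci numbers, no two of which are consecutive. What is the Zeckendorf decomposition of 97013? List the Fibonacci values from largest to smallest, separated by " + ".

subtract 75025 from 97013: 21988 remains
subtract 17711 from 21988: 4277 remains
subtract 4181 from 4277: 96 remains
subtract 89 from 96: 7 remains
subtract 5 from 7: 2 remains
subtract 2 from 2: 0 remains
So 97013 = 75025 + 17711 + 4181 + 89 + 5 + 2, with no two terms consecutive in the sequence.

75025 + 17711 + 4181 + 89 + 5 + 2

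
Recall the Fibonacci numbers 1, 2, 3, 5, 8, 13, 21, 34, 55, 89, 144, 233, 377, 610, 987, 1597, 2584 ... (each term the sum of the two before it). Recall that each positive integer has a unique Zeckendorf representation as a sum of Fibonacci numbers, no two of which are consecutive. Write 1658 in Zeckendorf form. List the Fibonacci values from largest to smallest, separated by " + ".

1658 − 1597 = 61
61 − 55 = 6
6 − 5 = 1
1 − 1 = 0
So 1658 = 1597 + 55 + 5 + 1, with no two terms consecutive in the sequence.

1597 + 55 + 5 + 1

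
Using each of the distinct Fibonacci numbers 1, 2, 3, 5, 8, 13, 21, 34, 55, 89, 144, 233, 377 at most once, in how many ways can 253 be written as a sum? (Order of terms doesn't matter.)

3

Starting from the Zeckendorf form and repeatedly splitting a term F_k into F_{k−1} + F_{k−2} (when neither is already used) reaches every representation.
253 = 233+13+5+2 = 144+89+13+5+2 = 144+55+34+13+5+2 — 3 representations.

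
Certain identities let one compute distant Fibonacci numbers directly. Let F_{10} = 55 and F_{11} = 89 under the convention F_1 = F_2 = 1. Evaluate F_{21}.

By F_{2k+1} = F_k² + F_{k+1}²: F_{21} = 55² + 89² = 3025 + 7921 = 10946.

10946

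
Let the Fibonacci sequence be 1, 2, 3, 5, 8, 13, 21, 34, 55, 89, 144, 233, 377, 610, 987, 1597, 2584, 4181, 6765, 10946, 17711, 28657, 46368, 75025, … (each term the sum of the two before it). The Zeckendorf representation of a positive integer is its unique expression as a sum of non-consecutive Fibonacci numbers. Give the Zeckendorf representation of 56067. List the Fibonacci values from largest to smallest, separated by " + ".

46368 + 6765 + 2584 + 233 + 89 + 21 + 5 + 2

Greedy algorithm:
46368 ≤ 56067 < 75025, so take 46368; remainder 9699
6765 ≤ 9699 < 10946, so take 6765; remainder 2934
2584 ≤ 2934 < 4181, so take 2584; remainder 350
233 ≤ 350 < 377, so take 233; remainder 117
89 ≤ 117 < 144, so take 89; remainder 28
21 ≤ 28 < 34, so take 21; remainder 7
5 ≤ 7 < 8, so take 5; remainder 2
2 ≤ 2 < 3, so take 2; remainder 0
So 56067 = 46368 + 6765 + 2584 + 233 + 89 + 21 + 5 + 2, with no two terms consecutive in the sequence.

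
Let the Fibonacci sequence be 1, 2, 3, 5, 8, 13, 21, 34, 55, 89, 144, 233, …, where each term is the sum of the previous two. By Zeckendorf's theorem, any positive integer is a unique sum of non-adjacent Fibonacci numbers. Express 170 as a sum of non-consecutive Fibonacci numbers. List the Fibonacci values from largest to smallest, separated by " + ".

take 144 (≤ 170); 170 − 144 = 26
take 21 (≤ 26); 26 − 21 = 5
take 5 (≤ 5); 5 − 5 = 0
So 170 = 144 + 21 + 5, with no two terms consecutive in the sequence.

144 + 21 + 5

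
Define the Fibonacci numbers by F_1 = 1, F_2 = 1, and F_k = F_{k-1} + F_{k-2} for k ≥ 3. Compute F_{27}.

Iterating the recurrence up to F_{23} = 28657 and F_{22} = 17711:
F_{24} = F_{23} + F_{22} = 28657 + 17711 = 46368
F_{25} = F_{24} + F_{23} = 46368 + 28657 = 75025
F_{26} = F_{25} + F_{24} = 75025 + 46368 = 121393
F_{27} = F_{26} + F_{25} = 121393 + 75025 = 196418

196418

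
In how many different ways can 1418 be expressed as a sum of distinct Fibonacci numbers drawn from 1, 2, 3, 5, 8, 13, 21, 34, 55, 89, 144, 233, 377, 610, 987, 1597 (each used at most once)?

5

Each representation comes from the Zeckendorf form by replacing some F_k with F_{k−1} + F_{k−2} where possible.
1418 = 987+377+34+13+5+2 = 987+233+144+34+13+5+2 = 987+233+89+55+34+13+5+2 = 610+377+233+144+34+13+5+2 = … (1 more), for 5 in all.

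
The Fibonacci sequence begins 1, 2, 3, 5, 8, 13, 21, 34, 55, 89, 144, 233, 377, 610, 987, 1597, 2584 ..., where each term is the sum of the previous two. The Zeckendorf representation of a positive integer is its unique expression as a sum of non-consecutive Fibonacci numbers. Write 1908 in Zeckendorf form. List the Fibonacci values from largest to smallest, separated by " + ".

Greedily peel off the largest Fibonacci term at each step:
1908: greatest Fibonacci not exceeding it is 1597, leaving 311
311: greatest Fibonacci not exceeding it is 233, leaving 78
78: greatest Fibonacci not exceeding it is 55, leaving 23
23: greatest Fibonacci not exceeding it is 21, leaving 2
2: greatest Fibonacci not exceeding it is 2, leaving 0
So 1908 = 1597 + 233 + 55 + 21 + 2, with no two terms consecutive in the sequence.

1597 + 233 + 55 + 21 + 2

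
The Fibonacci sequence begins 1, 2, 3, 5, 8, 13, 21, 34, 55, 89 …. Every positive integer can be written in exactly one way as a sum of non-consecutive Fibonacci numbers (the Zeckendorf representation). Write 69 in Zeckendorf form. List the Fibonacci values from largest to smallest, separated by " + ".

55 + 13 + 1

largest Fibonacci ≤ 69 is 55; 69 − 55 = 14
largest Fibonacci ≤ 14 is 13; 14 − 13 = 1
largest Fibonacci ≤ 1 is 1; 1 − 1 = 0
So 69 = 55 + 13 + 1, with no two terms consecutive in the sequence.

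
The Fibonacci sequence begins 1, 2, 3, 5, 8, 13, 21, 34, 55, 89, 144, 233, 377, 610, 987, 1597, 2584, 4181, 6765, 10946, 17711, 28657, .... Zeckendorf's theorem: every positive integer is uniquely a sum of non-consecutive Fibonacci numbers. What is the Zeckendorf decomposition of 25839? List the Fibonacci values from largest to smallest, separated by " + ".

17711 + 6765 + 987 + 233 + 89 + 34 + 13 + 5 + 2

Greedily peel off the largest Fibonacci term at each step:
subtract 17711 from 25839: 8128 remains
subtract 6765 from 8128: 1363 remains
subtract 987 from 1363: 376 remains
subtract 233 from 376: 143 remains
subtract 89 from 143: 54 remains
subtract 34 from 54: 20 remains
subtract 13 from 20: 7 remains
subtract 5 from 7: 2 remains
subtract 2 from 2: 0 remains
So 25839 = 17711 + 6765 + 987 + 233 + 89 + 34 + 13 + 5 + 2, with no two terms consecutive in the sequence.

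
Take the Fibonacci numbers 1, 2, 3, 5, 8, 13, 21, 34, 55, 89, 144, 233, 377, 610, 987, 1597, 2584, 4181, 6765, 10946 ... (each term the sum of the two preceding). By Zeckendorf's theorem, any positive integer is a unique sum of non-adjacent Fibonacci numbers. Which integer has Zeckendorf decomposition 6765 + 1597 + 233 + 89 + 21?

6765 + 1597 + 233 + 89 + 21 = 8705.

8705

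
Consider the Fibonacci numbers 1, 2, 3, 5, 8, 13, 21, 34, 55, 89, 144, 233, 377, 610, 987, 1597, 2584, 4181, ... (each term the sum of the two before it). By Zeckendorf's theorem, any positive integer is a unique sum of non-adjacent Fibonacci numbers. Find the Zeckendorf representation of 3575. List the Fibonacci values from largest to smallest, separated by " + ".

2584 + 987 + 3 + 1

Greedily peel off the largest Fibonacci term at each step:
2584 ≤ 3575 < 4181, so take 2584; remainder 991
987 ≤ 991 < 1597, so take 987; remainder 4
3 ≤ 4 < 5, so take 3; remainder 1
1 ≤ 1 < 2, so take 1; remainder 0
So 3575 = 2584 + 987 + 3 + 1, with no two terms consecutive in the sequence.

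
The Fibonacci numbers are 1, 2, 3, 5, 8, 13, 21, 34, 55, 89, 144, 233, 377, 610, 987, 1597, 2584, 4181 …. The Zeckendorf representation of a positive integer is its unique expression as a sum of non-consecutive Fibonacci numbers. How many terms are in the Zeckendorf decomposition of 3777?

Repeatedly subtract the largest Fibonacci number that fits:
2584 ≤ 3777 < 4181, so take 2584; remainder 1193
987 ≤ 1193 < 1597, so take 987; remainder 206
144 ≤ 206 < 233, so take 144; remainder 62
55 ≤ 62 < 89, so take 55; remainder 7
5 ≤ 7 < 8, so take 5; remainder 2
2 ≤ 2 < 3, so take 2; remainder 0
3777 = 2584 + 987 + 144 + 55 + 5 + 2, which has 6 terms.

6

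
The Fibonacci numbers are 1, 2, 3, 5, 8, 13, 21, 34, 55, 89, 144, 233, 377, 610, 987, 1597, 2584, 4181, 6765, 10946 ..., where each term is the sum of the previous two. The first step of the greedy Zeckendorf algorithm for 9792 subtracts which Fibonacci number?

6765 ≤ 9792 < 10946, so the largest Fibonacci number not exceeding 9792 is 6765.

6765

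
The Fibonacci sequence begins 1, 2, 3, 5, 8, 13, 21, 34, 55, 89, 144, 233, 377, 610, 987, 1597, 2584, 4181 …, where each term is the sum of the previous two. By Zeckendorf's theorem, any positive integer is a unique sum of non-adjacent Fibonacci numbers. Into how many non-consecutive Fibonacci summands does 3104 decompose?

7

largest Fibonacci ≤ 3104 is 2584; 3104 − 2584 = 520
largest Fibonacci ≤ 520 is 377; 520 − 377 = 143
largest Fibonacci ≤ 143 is 89; 143 − 89 = 54
largest Fibonacci ≤ 54 is 34; 54 − 34 = 20
largest Fibonacci ≤ 20 is 13; 20 − 13 = 7
largest Fibonacci ≤ 7 is 5; 7 − 5 = 2
largest Fibonacci ≤ 2 is 2; 2 − 2 = 0
3104 = 2584 + 377 + 89 + 34 + 13 + 5 + 2, which has 7 terms.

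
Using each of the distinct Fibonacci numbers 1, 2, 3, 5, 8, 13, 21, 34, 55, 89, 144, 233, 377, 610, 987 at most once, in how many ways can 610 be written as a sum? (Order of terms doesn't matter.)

7

Starting from the Zeckendorf form and repeatedly splitting a term F_k into F_{k−1} + F_{k−2} (when neither is already used) reaches every representation.
610 = 610 = 377+233 = 377+144+89 = 377+144+55+34 = 377+144+55+21+13 = … (2 more), for 7 in all.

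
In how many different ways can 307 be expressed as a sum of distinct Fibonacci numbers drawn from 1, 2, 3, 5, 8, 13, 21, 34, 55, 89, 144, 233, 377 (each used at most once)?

307 = 233+55+13+5+1 = 233+55+13+3+2+1 = 233+34+21+13+5+1 = … (9 more), for 12 in all.

12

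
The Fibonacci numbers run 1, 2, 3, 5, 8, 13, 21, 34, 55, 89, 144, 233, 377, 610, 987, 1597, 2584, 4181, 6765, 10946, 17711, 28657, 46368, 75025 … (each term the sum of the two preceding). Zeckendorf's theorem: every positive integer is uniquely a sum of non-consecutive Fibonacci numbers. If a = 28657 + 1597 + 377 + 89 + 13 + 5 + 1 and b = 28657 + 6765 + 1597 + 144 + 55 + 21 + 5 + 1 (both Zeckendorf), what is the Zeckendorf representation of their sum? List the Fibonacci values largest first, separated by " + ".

The two numbers are 30739 and 37245, so their sum is 67984.
Greedy algorithm:
67984 − 46368 = 21616
21616 − 17711 = 3905
3905 − 2584 = 1321
1321 − 987 = 334
334 − 233 = 101
101 − 89 = 12
12 − 8 = 4
4 − 3 = 1
1 − 1 = 0

46368 + 17711 + 2584 + 987 + 233 + 89 + 8 + 3 + 1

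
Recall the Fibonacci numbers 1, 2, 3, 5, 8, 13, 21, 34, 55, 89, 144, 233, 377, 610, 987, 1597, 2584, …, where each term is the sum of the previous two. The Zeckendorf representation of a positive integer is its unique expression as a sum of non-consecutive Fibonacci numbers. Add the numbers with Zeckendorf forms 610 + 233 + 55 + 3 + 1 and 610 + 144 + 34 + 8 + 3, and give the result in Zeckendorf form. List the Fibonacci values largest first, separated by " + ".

1597 + 89 + 13 + 2

The two numbers are 902 and 799, so their sum is 1701.
Greedily peel off the largest Fibonacci term at each step:
largest Fibonacci ≤ 1701 is 1597; 1701 − 1597 = 104
largest Fibonacci ≤ 104 is 89; 104 − 89 = 15
largest Fibonacci ≤ 15 is 13; 15 − 13 = 2
largest Fibonacci ≤ 2 is 2; 2 − 2 = 0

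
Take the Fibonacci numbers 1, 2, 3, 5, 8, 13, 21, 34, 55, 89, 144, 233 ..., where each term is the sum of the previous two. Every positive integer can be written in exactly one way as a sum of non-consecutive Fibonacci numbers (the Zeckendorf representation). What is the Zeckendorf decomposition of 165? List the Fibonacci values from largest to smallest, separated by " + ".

144 + 21

Repeatedly subtract the largest Fibonacci number that fits:
take 144 (≤ 165); 165 − 144 = 21
take 21 (≤ 21); 21 − 21 = 0
So 165 = 144 + 21, with no two terms consecutive in the sequence.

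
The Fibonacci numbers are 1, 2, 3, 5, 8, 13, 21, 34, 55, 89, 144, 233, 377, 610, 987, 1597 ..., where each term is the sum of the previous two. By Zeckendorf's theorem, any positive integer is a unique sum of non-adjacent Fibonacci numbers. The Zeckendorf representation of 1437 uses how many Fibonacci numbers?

5

Repeatedly subtract the largest Fibonacci number that fits:
take 987 (≤ 1437); 1437 − 987 = 450
take 377 (≤ 450); 450 − 377 = 73
take 55 (≤ 73); 73 − 55 = 18
take 13 (≤ 18); 18 − 13 = 5
take 5 (≤ 5); 5 − 5 = 0
1437 = 987 + 377 + 55 + 13 + 5, which has 5 terms.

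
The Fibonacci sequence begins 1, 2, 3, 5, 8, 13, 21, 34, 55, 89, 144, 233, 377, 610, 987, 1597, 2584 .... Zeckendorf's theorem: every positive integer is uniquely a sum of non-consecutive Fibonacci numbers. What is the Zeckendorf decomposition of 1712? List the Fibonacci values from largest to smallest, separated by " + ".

1597 + 89 + 21 + 5

Repeatedly subtract the largest Fibonacci number that fits:
1712: greatest Fibonacci not exceeding it is 1597, leaving 115
115: greatest Fibonacci not exceeding it is 89, leaving 26
26: greatest Fibonacci not exceeding it is 21, leaving 5
5: greatest Fibonacci not exceeding it is 5, leaving 0
So 1712 = 1597 + 89 + 21 + 5, with no two terms consecutive in the sequence.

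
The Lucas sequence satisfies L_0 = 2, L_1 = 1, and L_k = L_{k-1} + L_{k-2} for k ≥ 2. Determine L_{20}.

Iterating the recurrence up to L_{15} = 1364 and L_{14} = 843:
L_{16} = L_{15} + L_{14} = 1364 + 843 = 2207
L_{17} = L_{16} + L_{15} = 2207 + 1364 = 3571
L_{18} = L_{17} + L_{16} = 3571 + 2207 = 5778
L_{19} = L_{18} + L_{17} = 5778 + 3571 = 9349
L_{20} = L_{19} + L_{18} = 9349 + 5778 = 15127

15127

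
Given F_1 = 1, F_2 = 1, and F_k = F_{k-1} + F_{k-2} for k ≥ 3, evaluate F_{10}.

55

Iterating the recurrence up to F_{6} = 8 and F_{5} = 5:
F_{7} = F_{6} + F_{5} = 8 + 5 = 13
F_{8} = F_{7} + F_{6} = 13 + 8 = 21
F_{9} = F_{8} + F_{7} = 21 + 13 = 34
F_{10} = F_{9} + F_{8} = 34 + 21 = 55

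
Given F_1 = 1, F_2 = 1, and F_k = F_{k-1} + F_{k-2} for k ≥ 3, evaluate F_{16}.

987

Iterating the recurrence up to F_{11} = 89 and F_{10} = 55:
F_{12} = F_{11} + F_{10} = 89 + 55 = 144
F_{13} = F_{12} + F_{11} = 144 + 89 = 233
F_{14} = F_{13} + F_{12} = 233 + 144 = 377
F_{15} = F_{14} + F_{13} = 377 + 233 = 610
F_{16} = F_{15} + F_{14} = 610 + 377 = 987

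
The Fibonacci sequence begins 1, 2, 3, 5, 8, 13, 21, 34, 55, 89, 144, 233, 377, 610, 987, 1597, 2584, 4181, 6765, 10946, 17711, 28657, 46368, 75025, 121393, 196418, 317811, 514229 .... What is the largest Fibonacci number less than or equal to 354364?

317811

317811 ≤ 354364 < 514229, so the largest Fibonacci number not exceeding 354364 is 317811.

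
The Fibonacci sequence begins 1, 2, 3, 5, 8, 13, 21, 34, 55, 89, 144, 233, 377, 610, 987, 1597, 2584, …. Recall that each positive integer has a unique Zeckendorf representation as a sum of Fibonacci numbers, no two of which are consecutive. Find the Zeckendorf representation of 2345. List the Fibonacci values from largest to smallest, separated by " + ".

1597 + 610 + 89 + 34 + 13 + 2

2345 − 1597 = 748
748 − 610 = 138
138 − 89 = 49
49 − 34 = 15
15 − 13 = 2
2 − 2 = 0
So 2345 = 1597 + 610 + 89 + 34 + 13 + 2, with no two terms consecutive in the sequence.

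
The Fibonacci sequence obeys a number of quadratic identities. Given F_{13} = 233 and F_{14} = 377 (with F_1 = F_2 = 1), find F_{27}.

196418

By F_{2k+1} = F_k² + F_{k+1}²: F_{27} = 233² + 377² = 54289 + 142129 = 196418.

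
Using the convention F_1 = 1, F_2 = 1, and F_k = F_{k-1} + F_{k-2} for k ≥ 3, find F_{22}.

17711

Iterating the recurrence up to F_{16} = 987 and F_{15} = 610:
F_{17} = F_{16} + F_{15} = 987 + 610 = 1597
F_{18} = F_{17} + F_{16} = 1597 + 987 = 2584
F_{19} = F_{18} + F_{17} = 2584 + 1597 = 4181
F_{20} = F_{19} + F_{18} = 4181 + 2584 = 6765
F_{21} = F_{20} + F_{19} = 6765 + 4181 = 10946
F_{22} = F_{21} + F_{20} = 10946 + 6765 = 17711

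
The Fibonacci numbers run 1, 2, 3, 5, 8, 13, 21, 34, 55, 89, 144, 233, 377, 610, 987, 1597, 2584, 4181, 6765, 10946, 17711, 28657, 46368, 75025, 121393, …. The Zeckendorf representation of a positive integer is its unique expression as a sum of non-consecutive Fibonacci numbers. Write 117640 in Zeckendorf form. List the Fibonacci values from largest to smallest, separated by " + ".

Greedily peel off the largest Fibonacci term at each step:
subtract 75025 from 117640: 42615 remains
subtract 28657 from 42615: 13958 remains
subtract 10946 from 13958: 3012 remains
subtract 2584 from 3012: 428 remains
subtract 377 from 428: 51 remains
subtract 34 from 51: 17 remains
subtract 13 from 17: 4 remains
subtract 3 from 4: 1 remains
subtract 1 from 1: 0 remains
So 117640 = 75025 + 28657 + 10946 + 2584 + 377 + 34 + 13 + 3 + 1, with no two terms consecutive in the sequence.

75025 + 28657 + 10946 + 2584 + 377 + 34 + 13 + 3 + 1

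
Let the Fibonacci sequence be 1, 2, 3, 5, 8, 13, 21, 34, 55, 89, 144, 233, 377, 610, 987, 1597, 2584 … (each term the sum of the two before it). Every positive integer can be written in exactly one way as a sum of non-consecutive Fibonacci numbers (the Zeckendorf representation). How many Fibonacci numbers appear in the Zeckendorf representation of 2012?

2012: greatest Fibonacci not exceeding it is 1597, leaving 415
415: greatest Fibonacci not exceeding it is 377, leaving 38
38: greatest Fibonacci not exceeding it is 34, leaving 4
4: greatest Fibonacci not exceeding it is 3, leaving 1
1: greatest Fibonacci not exceeding it is 1, leaving 0
2012 = 1597 + 377 + 34 + 3 + 1, which has 5 terms.

5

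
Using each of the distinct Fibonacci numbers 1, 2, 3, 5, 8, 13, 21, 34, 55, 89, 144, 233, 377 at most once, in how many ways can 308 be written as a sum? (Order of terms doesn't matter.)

4

308 = 233+55+13+5+2 = 233+34+21+13+5+2 = 144+89+55+13+5+2 = 144+89+34+21+13+5+2 — 4 representations.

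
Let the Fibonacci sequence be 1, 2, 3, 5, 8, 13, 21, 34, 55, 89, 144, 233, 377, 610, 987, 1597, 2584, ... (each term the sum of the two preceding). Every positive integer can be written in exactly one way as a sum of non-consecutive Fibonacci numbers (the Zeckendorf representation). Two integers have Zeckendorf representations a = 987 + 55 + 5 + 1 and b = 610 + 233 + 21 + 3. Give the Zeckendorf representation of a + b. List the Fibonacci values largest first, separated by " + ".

1597 + 233 + 55 + 21 + 8 + 1

The two numbers are 1048 and 867, so their sum is 1915.
Repeatedly subtract the largest Fibonacci number that fits:
1915: greatest Fibonacci not exceeding it is 1597, leaving 318
318: greatest Fibonacci not exceeding it is 233, leaving 85
85: greatest Fibonacci not exceeding it is 55, leaving 30
30: greatest Fibonacci not exceeding it is 21, leaving 9
9: greatest Fibonacci not exceeding it is 8, leaving 1
1: greatest Fibonacci not exceeding it is 1, leaving 0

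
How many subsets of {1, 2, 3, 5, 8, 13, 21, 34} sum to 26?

4

Each representation comes from the Zeckendorf form by replacing some F_k with F_{k−1} + F_{k−2} where possible.
26 = 21+5 = 21+3+2 = 13+8+5 = 13+8+3+2 — 4 representations.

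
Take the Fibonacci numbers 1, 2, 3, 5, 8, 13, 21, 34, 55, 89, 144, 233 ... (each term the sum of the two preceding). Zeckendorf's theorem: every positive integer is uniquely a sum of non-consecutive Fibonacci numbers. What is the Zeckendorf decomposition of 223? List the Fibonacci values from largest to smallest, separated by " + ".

take 144 (≤ 223); 223 − 144 = 79
take 55 (≤ 79); 79 − 55 = 24
take 21 (≤ 24); 24 − 21 = 3
take 3 (≤ 3); 3 − 3 = 0
So 223 = 144 + 55 + 21 + 3, with no two terms consecutive in the sequence.

144 + 55 + 21 + 3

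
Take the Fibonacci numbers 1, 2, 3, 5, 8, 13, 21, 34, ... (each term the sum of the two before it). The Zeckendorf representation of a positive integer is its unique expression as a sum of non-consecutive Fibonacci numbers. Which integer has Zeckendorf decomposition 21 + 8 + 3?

21 + 8 + 3 = 32.

32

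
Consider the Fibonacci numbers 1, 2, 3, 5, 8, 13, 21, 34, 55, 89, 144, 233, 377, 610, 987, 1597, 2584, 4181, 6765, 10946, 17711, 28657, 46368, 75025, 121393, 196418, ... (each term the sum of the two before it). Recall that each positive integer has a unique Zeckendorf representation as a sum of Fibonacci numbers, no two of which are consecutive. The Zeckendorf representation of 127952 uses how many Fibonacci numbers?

Greedily peel off the largest Fibonacci term at each step:
largest Fibonacci ≤ 127952 is 121393; 127952 − 121393 = 6559
largest Fibonacci ≤ 6559 is 4181; 6559 − 4181 = 2378
largest Fibonacci ≤ 2378 is 1597; 2378 − 1597 = 781
largest Fibonacci ≤ 781 is 610; 781 − 610 = 171
largest Fibonacci ≤ 171 is 144; 171 − 144 = 27
largest Fibonacci ≤ 27 is 21; 27 − 21 = 6
largest Fibonacci ≤ 6 is 5; 6 − 5 = 1
largest Fibonacci ≤ 1 is 1; 1 − 1 = 0
127952 = 121393 + 4181 + 1597 + 610 + 144 + 21 + 5 + 1, which has 8 terms.

8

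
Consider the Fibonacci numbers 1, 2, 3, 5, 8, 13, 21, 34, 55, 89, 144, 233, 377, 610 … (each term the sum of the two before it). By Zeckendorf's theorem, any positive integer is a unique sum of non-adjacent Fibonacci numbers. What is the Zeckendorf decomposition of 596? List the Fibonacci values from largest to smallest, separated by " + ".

377 + 144 + 55 + 13 + 5 + 2

subtract 377 from 596: 219 remains
subtract 144 from 219: 75 remains
subtract 55 from 75: 20 remains
subtract 13 from 20: 7 remains
subtract 5 from 7: 2 remains
subtract 2 from 2: 0 remains
So 596 = 377 + 144 + 55 + 13 + 5 + 2, with no two terms consecutive in the sequence.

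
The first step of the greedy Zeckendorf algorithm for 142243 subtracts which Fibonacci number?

121393

121393 ≤ 142243 < 196418, so the largest Fibonacci number not exceeding 142243 is 121393.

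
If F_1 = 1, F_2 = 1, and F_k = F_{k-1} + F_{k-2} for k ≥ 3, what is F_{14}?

377

Iterating the recurrence up to F_{6} = 8 and F_{5} = 5:
F_{7} = F_{6} + F_{5} = 8 + 5 = 13
F_{8} = F_{7} + F_{6} = 13 + 8 = 21
F_{9} = F_{8} + F_{7} = 21 + 13 = 34
F_{10} = F_{9} + F_{8} = 34 + 21 = 55
F_{11} = F_{10} + F_{9} = 55 + 34 = 89
F_{12} = F_{11} + F_{10} = 89 + 55 = 144
F_{13} = F_{12} + F_{11} = 144 + 89 = 233
F_{14} = F_{13} + F_{12} = 233 + 144 = 377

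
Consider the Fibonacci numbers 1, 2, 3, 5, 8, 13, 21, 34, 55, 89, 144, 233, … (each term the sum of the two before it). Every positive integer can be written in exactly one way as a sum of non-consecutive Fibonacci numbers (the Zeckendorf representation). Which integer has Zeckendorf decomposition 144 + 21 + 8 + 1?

144 + 21 + 8 + 1 = 174.

174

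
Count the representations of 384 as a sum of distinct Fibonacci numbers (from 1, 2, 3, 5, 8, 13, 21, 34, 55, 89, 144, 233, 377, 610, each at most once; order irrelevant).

Starting from the Zeckendorf form and repeatedly splitting a term F_k into F_{k−1} + F_{k−2} (when neither is already used) reaches every representation.
384 = 377+5+2 = 233+144+5+2 = 233+89+55+5+2 = … (2 more), for 5 in all.

5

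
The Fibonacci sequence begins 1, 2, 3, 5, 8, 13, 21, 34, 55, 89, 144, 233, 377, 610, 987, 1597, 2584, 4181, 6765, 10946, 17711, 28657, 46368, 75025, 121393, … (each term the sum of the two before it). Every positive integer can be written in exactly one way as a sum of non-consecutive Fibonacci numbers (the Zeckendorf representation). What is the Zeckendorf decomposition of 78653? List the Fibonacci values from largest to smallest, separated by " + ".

subtract 75025 from 78653: 3628 remains
subtract 2584 from 3628: 1044 remains
subtract 987 from 1044: 57 remains
subtract 55 from 57: 2 remains
subtract 2 from 2: 0 remains
So 78653 = 75025 + 2584 + 987 + 55 + 2, with no two terms consecutive in the sequence.

75025 + 2584 + 987 + 55 + 2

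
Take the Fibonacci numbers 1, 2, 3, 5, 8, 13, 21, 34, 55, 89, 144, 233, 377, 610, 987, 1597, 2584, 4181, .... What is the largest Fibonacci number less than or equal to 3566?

2584 ≤ 3566 < 4181, so the largest Fibonacci number not exceeding 3566 is 2584.

2584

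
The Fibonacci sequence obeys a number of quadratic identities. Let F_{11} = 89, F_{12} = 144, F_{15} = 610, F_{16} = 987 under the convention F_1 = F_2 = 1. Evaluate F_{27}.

196418

By the addition formula F_{m+n} = F_m F_{n+1} + F_{m−1} F_n with m=12, n=15: F_{27} = 144·987 + 89·610 = 142128 + 54290 = 196418.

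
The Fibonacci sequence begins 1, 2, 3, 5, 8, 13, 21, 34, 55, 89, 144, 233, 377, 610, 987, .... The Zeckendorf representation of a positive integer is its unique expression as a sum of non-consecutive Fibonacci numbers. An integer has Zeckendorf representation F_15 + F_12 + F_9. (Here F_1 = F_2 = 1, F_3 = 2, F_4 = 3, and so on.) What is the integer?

788

F_15 + F_12 + F_9 = 610 + 144 + 34 = 788.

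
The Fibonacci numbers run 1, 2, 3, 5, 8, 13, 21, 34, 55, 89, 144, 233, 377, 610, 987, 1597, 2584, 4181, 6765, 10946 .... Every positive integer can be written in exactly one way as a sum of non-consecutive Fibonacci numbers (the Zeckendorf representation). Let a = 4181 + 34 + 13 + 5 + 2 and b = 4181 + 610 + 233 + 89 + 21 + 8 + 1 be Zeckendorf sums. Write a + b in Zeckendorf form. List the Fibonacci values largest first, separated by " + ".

The two numbers are 4235 and 5143, so their sum is 9378.
Greedy algorithm:
9378 − 6765 = 2613
2613 − 2584 = 29
29 − 21 = 8
8 − 8 = 0

6765 + 2584 + 21 + 8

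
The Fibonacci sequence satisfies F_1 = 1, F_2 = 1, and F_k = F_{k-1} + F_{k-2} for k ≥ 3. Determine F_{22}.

Iterating the recurrence up to F_{18} = 2584 and F_{17} = 1597:
F_{19} = F_{18} + F_{17} = 2584 + 1597 = 4181
F_{20} = F_{19} + F_{18} = 4181 + 2584 = 6765
F_{21} = F_{20} + F_{19} = 6765 + 4181 = 10946
F_{22} = F_{21} + F_{20} = 10946 + 6765 = 17711

17711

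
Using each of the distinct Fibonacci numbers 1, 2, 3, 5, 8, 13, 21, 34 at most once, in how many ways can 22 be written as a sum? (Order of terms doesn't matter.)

Starting from the Zeckendorf form and repeatedly splitting a term F_k into F_{k−1} + F_{k−2} (when neither is already used) reaches every representation.
22 = 21+1 = 13+8+1 = 13+5+3+1 — 3 representations.

3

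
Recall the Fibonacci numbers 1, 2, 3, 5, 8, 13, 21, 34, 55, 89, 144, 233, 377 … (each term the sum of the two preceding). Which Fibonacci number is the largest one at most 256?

233

233 ≤ 256 < 377, so the largest Fibonacci number not exceeding 256 is 233.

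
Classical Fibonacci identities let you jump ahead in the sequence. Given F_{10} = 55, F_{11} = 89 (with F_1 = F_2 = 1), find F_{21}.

10946

By the addition formula F_{m+n} = F_m F_{n+1} + F_{m−1} F_n with m=11, n=10: F_{21} = 89·89 + 55·55 = 7921 + 3025 = 10946.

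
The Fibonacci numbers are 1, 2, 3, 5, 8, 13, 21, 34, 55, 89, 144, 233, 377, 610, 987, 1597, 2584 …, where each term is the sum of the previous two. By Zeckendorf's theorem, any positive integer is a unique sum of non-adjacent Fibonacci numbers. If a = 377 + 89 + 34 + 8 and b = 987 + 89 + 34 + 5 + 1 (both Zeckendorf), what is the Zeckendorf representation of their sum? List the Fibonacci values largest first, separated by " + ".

The two numbers are 508 and 1116, so their sum is 1624.
1624 − 1597 = 27
27 − 21 = 6
6 − 5 = 1
1 − 1 = 0

1597 + 21 + 5 + 1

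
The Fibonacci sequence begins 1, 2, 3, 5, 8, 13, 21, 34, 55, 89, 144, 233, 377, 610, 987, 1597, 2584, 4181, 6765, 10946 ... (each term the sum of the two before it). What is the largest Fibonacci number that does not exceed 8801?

6765

6765 ≤ 8801 < 10946, so the largest Fibonacci number not exceeding 8801 is 6765.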